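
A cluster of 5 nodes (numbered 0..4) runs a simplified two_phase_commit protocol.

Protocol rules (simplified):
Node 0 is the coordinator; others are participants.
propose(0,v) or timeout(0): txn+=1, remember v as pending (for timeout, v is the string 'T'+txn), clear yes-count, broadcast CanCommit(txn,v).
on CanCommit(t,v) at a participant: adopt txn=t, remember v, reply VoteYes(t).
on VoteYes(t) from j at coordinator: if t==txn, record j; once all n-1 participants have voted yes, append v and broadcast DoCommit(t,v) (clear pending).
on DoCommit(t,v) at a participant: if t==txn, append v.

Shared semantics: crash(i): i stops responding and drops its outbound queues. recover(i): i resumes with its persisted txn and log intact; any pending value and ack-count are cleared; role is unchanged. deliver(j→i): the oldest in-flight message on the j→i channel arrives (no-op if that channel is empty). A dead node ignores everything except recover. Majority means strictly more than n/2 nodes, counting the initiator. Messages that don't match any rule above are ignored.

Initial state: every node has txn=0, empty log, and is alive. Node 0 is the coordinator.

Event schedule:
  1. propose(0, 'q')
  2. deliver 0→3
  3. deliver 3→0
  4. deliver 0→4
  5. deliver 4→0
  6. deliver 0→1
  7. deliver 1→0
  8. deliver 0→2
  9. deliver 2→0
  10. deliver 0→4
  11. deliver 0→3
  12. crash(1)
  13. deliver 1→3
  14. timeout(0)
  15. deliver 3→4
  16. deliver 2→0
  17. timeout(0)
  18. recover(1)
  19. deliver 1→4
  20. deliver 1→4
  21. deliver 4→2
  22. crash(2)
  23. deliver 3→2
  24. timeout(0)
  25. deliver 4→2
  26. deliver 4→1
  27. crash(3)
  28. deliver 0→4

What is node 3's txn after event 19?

1. propose(0,'q'):  <0:coor t1 ->
2. deliver 0→3:  <3:part t1 ->
3. deliver 3→0:  nop
4. deliver 0→4:  <4:part t1 ->
5. deliver 4→0:  nop
6. deliver 0→1:  <1:part t1 ->
7. deliver 1→0:  nop
8. deliver 0→2:  <2:part t1 ->
9. deliver 2→0:  <0:coor t1 q>
10. deliver 0→4:  <4:part t1 q>
11. deliver 0→3:  <3:part t1 q>
12. crash(1):  <1:✗part t1 ->
13. deliver 1→3:  nop
14. timeout(0):  <0:coor t2 q>
15. deliver 3→4:  nop
16. deliver 2→0:  nop
17. timeout(0):  <0:coor t3 q>
18. recover(1):  <1:part t1 ->
19. deliver 1→4:  nop

1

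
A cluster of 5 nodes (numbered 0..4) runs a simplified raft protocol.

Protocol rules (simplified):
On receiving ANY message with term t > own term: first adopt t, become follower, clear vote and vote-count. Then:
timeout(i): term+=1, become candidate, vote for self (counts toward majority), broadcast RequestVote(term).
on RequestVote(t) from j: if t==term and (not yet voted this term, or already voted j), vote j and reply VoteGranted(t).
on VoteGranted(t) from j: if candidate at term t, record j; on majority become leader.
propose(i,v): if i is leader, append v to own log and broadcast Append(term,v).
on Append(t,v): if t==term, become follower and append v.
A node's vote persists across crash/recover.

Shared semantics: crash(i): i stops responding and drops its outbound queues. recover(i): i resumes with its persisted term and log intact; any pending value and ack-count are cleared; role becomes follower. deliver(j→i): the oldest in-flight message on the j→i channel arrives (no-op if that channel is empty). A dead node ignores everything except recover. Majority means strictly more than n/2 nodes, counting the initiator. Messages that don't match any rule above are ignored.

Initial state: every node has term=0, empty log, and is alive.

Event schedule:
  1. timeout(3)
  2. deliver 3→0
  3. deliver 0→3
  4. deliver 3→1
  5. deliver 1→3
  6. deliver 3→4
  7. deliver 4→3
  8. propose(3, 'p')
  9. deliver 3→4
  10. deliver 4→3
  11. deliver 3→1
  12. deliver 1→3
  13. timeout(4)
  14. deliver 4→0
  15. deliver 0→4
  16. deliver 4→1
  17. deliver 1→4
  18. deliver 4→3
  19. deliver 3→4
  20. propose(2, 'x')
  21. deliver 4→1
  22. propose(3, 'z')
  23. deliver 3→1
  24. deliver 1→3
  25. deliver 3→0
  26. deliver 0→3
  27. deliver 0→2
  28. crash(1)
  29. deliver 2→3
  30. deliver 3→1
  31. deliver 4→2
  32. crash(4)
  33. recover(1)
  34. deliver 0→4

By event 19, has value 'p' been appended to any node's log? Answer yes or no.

yes

step 1 timeout(3): 3={cand,t=1,log=-}
step 2 deliver 3→0: 0={foll,t=1,log=-}
step 3 deliver 0→3: —
step 4 deliver 3→1: 1={foll,t=1,log=-}
step 5 deliver 1→3: 3={lead,t=1,log=-}
step 6 deliver 3→4: 4={foll,t=1,log=-}
step 7 deliver 4→3: —
step 8 propose(3,'p'): 3={lead,t=1,log=p}
step 9 deliver 3→4: 4={foll,t=1,log=p}
step 10 deliver 4→3: —
step 11 deliver 3→1: 1={foll,t=1,log=p}
step 12 deliver 1→3: —
step 13 timeout(4): 4={cand,t=2,log=p}
step 14 deliver 4→0: 0={foll,t=2,log=-}
step 15 deliver 0→4: —
step 16 deliver 4→1: 1={foll,t=2,log=p}
step 17 deliver 1→4: 4={lead,t=2,log=p}
step 18 deliver 4→3: 3={foll,t=2,log=p}
step 19 deliver 3→4: —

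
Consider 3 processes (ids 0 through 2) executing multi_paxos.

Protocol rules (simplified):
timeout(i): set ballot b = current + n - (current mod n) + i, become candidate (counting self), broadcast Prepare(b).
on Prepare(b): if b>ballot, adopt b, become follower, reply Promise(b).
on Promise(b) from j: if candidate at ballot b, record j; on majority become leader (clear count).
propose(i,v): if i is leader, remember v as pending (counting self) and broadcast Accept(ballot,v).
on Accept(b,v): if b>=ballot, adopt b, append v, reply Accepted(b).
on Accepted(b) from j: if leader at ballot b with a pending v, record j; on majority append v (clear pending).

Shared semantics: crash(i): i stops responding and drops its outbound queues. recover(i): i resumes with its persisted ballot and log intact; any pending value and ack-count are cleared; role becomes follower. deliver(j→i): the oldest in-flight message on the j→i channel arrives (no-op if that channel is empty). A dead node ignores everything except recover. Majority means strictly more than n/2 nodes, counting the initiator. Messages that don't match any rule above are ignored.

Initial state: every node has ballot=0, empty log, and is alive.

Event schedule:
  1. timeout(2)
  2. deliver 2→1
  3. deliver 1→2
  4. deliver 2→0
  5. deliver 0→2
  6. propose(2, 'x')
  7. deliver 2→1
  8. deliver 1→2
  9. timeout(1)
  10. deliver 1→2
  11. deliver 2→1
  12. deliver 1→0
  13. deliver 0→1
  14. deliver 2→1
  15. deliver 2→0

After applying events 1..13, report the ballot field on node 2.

7

after 1 — timeout(2): n2:cand/b5/[-]
after 2 — deliver 2→1: n1:foll/b5/[-]
after 3 — deliver 1→2: n2:lead/b5/[-]
after 4 — deliver 2→0: n0:foll/b5/[-]
after 5 — deliver 0→2: ·
after 6 — propose(2,'x'): ·
after 7 — deliver 2→1: n1:foll/b5/[x]
after 8 — deliver 1→2: n2:lead/b5/[x]
after 9 — timeout(1): n1:cand/b7/[x]
after 10 — deliver 1→2: n2:foll/b7/[x]
after 11 — deliver 2→1: n1:lead/b7/[x]
after 12 — deliver 1→0: n0:foll/b7/[-]
after 13 — deliver 0→1: ·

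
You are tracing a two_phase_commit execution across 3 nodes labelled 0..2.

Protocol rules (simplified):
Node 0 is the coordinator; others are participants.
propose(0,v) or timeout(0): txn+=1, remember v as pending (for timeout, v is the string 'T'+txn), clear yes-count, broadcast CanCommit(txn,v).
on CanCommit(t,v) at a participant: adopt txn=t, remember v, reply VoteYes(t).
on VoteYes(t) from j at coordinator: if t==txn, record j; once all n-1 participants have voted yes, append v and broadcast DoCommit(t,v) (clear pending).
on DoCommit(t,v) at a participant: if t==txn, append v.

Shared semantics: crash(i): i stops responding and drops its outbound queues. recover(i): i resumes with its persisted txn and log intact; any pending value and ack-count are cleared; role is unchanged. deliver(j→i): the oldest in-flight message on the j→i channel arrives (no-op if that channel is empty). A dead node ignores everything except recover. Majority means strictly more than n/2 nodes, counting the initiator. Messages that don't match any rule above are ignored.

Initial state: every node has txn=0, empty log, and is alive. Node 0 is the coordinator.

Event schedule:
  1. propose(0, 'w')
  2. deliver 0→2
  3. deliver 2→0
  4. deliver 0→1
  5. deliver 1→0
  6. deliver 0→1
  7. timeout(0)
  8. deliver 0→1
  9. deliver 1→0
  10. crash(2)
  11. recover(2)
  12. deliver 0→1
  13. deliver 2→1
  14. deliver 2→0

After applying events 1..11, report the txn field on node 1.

1. propose(0,'w'):  <0:coor t1 ->
2. deliver 0→2:  <2:part t1 ->
3. deliver 2→0:  nop
4. deliver 0→1:  <1:part t1 ->
5. deliver 1→0:  <0:coor t1 w>
6. deliver 0→1:  <1:part t1 w>
7. timeout(0):  <0:coor t2 w>
8. deliver 0→1:  <1:part t2 w>
9. deliver 1→0:  nop
10. crash(2):  <2:✗part t1 ->
11. recover(2):  <2:part t1 ->

2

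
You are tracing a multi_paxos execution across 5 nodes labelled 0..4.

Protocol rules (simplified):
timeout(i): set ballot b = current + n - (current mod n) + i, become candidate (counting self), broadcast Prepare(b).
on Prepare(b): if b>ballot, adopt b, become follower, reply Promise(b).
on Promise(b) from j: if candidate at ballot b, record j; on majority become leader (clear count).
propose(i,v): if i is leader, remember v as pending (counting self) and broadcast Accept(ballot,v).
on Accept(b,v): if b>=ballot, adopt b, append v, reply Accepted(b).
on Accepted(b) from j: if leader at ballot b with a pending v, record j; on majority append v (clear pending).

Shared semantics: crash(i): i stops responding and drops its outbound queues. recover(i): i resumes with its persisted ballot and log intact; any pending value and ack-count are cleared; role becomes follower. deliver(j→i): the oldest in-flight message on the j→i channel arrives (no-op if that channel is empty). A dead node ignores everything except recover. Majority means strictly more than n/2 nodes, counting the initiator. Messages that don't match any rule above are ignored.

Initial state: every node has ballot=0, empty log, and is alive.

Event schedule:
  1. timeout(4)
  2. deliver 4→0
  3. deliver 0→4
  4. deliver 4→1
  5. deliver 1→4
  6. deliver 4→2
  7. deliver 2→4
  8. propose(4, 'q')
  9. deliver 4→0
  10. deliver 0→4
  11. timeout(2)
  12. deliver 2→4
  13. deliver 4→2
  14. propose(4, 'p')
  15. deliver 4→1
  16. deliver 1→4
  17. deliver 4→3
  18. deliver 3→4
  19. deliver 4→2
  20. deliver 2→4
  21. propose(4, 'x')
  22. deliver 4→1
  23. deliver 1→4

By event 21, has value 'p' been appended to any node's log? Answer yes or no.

no

e1 timeout(4): 4[cand,b=9,-]
e2 deliver 4→0: 0[foll,b=9,-]
e3 deliver 0→4: ·
e4 deliver 4→1: 1[foll,b=9,-]
e5 deliver 1→4: 4[lead,b=9,-]
e6 deliver 4→2: 2[foll,b=9,-]
e7 deliver 2→4: ·
e8 propose(4,'q'): ·
e9 deliver 4→0: 0[foll,b=9,q]
e10 deliver 0→4: ·
e11 timeout(2): 2[cand,b=12,-]
e12 deliver 2→4: 4[foll,b=12,-]
e13 deliver 4→2: ·
e14 propose(4,'p'): ·
e15 deliver 4→1: 1[foll,b=9,q]
e16 deliver 1→4: ·
e17 deliver 4→3: 3[foll,b=9,-]
e18 deliver 3→4: ·
e19 deliver 4→2: ·
e20 deliver 2→4: ·
e21 propose(4,'x'): ·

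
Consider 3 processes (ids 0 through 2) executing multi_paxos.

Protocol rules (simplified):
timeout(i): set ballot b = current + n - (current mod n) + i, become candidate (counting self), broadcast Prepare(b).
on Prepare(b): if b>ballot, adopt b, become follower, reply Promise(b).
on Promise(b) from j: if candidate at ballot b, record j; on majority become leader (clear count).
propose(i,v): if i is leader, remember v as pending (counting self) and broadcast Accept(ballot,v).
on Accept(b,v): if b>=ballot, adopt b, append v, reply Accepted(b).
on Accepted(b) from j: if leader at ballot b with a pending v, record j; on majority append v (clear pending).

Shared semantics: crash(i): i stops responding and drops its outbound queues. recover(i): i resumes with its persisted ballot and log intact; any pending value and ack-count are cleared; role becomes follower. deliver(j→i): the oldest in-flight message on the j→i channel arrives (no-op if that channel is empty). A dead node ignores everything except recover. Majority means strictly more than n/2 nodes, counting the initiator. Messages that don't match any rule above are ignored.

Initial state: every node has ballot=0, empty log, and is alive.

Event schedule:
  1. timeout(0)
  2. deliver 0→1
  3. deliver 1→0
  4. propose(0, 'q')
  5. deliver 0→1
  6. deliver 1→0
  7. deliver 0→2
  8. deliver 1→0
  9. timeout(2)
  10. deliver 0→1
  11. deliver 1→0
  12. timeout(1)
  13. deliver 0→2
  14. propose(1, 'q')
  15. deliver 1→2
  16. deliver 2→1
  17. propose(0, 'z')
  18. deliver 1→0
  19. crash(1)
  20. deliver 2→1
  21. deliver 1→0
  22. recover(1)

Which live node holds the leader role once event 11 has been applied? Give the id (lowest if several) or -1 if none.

0

after 1 — timeout(0): n0:cand/b3/[-]
after 2 — deliver 0→1: n1:foll/b3/[-]
after 3 — deliver 1→0: n0:lead/b3/[-]
after 4 — propose(0,'q'): ·
after 5 — deliver 0→1: n1:foll/b3/[q]
after 6 — deliver 1→0: n0:lead/b3/[q]
after 7 — deliver 0→2: n2:foll/b3/[-]
after 8 — deliver 1→0: ·
after 9 — timeout(2): n2:cand/b8/[-]
after 10 — deliver 0→1: ·
after 11 — deliver 1→0: ·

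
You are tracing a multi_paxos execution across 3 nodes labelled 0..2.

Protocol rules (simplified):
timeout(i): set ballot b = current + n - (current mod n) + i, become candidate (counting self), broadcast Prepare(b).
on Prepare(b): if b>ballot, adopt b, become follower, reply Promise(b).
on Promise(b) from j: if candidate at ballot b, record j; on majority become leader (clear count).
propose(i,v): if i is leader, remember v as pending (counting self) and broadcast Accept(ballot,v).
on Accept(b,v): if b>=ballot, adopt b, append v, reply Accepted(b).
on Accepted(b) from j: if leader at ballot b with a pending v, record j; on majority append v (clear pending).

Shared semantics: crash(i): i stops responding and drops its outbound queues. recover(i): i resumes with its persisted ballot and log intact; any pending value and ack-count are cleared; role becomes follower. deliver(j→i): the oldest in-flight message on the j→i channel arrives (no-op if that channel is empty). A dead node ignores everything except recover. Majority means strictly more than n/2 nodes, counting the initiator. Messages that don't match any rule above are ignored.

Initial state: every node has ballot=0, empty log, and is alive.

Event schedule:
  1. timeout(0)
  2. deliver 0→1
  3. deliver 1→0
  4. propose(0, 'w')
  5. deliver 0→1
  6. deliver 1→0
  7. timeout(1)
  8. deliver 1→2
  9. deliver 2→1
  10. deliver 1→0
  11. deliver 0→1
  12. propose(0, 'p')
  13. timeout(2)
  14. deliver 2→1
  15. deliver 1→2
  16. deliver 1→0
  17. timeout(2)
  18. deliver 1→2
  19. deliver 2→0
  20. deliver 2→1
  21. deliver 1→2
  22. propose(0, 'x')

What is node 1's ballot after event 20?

step 1 timeout(0): 0={cand,b=3,log=-}
step 2 deliver 0→1: 1={foll,b=3,log=-}
step 3 deliver 1→0: 0={lead,b=3,log=-}
step 4 propose(0,'w'): —
step 5 deliver 0→1: 1={foll,b=3,log=w}
step 6 deliver 1→0: 0={lead,b=3,log=w}
step 7 timeout(1): 1={cand,b=7,log=w}
step 8 deliver 1→2: 2={foll,b=7,log=-}
step 9 deliver 2→1: 1={lead,b=7,log=w}
step 10 deliver 1→0: 0={foll,b=7,log=w}
step 11 deliver 0→1: —
step 12 propose(0,'p'): —
step 13 timeout(2): 2={cand,b=11,log=-}
step 14 deliver 2→1: 1={foll,b=11,log=w}
step 15 deliver 1→2: 2={lead,b=11,log=-}
step 16 deliver 1→0: —
step 17 timeout(2): 2={cand,b=14,log=-}
step 18 deliver 1→2: —
step 19 deliver 2→0: 0={foll,b=11,log=w}
step 20 deliver 2→1: 1={foll,b=14,log=w}

14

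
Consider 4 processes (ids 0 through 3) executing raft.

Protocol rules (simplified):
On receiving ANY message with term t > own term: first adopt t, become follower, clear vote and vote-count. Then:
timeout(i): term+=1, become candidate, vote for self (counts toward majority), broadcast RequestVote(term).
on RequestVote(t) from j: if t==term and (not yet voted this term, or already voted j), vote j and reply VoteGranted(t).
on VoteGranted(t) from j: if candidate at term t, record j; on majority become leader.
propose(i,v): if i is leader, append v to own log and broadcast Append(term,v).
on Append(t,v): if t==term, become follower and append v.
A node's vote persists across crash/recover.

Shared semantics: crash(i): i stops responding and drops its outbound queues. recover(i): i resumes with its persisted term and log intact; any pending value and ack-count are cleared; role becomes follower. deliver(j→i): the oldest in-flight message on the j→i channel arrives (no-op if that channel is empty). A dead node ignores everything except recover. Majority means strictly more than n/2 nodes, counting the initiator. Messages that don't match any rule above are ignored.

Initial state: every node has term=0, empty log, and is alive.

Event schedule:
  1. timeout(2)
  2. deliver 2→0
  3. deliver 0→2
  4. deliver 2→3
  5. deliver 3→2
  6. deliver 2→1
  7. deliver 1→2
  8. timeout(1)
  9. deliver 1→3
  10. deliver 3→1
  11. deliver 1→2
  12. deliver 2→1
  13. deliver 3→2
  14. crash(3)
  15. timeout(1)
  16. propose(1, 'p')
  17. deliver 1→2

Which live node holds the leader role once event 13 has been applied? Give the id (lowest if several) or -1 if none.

after 1 — timeout(2): n2:cand/t1/[-]
after 2 — deliver 2→0: n0:foll/t1/[-]
after 3 — deliver 0→2: ·
after 4 — deliver 2→3: n3:foll/t1/[-]
after 5 — deliver 3→2: n2:lead/t1/[-]
after 6 — deliver 2→1: n1:foll/t1/[-]
after 7 — deliver 1→2: ·
after 8 — timeout(1): n1:cand/t2/[-]
after 9 — deliver 1→3: n3:foll/t2/[-]
after 10 — deliver 3→1: ·
after 11 — deliver 1→2: n2:foll/t2/[-]
after 12 — deliver 2→1: n1:lead/t2/[-]
after 13 — deliver 3→2: ·

1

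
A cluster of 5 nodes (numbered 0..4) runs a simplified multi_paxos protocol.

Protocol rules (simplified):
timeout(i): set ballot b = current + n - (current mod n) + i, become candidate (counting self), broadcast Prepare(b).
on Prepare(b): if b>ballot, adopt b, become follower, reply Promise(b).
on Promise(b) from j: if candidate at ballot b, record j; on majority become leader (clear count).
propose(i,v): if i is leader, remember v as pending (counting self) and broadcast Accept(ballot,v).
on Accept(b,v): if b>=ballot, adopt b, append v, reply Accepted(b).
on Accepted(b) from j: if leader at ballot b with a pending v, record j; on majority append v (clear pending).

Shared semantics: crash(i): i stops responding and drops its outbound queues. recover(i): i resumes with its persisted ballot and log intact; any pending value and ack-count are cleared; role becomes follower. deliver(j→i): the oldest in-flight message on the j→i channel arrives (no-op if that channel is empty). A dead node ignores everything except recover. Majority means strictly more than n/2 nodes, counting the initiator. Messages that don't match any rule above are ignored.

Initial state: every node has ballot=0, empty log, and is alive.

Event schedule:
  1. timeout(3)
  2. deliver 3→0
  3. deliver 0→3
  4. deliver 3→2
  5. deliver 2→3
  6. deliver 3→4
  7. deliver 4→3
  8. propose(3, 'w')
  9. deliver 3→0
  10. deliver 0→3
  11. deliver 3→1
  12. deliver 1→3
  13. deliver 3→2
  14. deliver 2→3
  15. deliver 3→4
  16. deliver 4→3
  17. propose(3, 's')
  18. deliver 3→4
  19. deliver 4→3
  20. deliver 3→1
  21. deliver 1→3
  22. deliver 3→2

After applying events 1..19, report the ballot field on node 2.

e1 timeout(3): 3[cand,b=8,-]
e2 deliver 3→0: 0[foll,b=8,-]
e3 deliver 0→3: ·
e4 deliver 3→2: 2[foll,b=8,-]
e5 deliver 2→3: 3[lead,b=8,-]
e6 deliver 3→4: 4[foll,b=8,-]
e7 deliver 4→3: ·
e8 propose(3,'w'): ·
e9 deliver 3→0: 0[foll,b=8,w]
e10 deliver 0→3: ·
e11 deliver 3→1: 1[foll,b=8,-]
e12 deliver 1→3: ·
e13 deliver 3→2: 2[foll,b=8,w]
e14 deliver 2→3: 3[lead,b=8,w]
e15 deliver 3→4: 4[foll,b=8,w]
e16 deliver 4→3: ·
e17 propose(3,'s'): ·
e18 deliver 3→4: 4[foll,b=8,w,s]
e19 deliver 4→3: ·

8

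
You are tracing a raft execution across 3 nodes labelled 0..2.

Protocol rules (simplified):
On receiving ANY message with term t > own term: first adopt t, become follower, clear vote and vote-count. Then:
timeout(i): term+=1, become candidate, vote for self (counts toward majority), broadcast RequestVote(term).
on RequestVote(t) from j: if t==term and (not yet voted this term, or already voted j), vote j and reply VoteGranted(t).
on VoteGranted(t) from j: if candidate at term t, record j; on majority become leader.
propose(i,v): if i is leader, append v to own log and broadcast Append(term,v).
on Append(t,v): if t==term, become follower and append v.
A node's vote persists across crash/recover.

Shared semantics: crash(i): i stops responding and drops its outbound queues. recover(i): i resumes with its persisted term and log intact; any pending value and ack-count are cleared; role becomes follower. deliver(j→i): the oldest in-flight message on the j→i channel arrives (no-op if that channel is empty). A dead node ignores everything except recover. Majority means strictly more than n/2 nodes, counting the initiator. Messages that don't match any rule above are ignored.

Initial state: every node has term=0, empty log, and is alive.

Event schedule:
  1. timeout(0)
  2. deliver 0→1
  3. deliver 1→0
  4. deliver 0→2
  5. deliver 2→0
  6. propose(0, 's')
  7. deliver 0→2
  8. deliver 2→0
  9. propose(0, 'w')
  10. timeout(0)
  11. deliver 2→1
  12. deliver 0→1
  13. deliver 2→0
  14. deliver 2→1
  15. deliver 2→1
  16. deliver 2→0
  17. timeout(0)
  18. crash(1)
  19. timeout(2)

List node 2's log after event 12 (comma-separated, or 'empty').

1. timeout(0):  <0:cand t1 ->
2. deliver 0→1:  <1:foll t1 ->
3. deliver 1→0:  <0:lead t1 ->
4. deliver 0→2:  <2:foll t1 ->
5. deliver 2→0:  nop
6. propose(0,'s'):  <0:lead t1 s>
7. deliver 0→2:  <2:foll t1 s>
8. deliver 2→0:  nop
9. propose(0,'w'):  <0:lead t1 s,w>
10. timeout(0):  <0:cand t2 s,w>
11. deliver 2→1:  nop
12. deliver 0→1:  <1:foll t1 s>

s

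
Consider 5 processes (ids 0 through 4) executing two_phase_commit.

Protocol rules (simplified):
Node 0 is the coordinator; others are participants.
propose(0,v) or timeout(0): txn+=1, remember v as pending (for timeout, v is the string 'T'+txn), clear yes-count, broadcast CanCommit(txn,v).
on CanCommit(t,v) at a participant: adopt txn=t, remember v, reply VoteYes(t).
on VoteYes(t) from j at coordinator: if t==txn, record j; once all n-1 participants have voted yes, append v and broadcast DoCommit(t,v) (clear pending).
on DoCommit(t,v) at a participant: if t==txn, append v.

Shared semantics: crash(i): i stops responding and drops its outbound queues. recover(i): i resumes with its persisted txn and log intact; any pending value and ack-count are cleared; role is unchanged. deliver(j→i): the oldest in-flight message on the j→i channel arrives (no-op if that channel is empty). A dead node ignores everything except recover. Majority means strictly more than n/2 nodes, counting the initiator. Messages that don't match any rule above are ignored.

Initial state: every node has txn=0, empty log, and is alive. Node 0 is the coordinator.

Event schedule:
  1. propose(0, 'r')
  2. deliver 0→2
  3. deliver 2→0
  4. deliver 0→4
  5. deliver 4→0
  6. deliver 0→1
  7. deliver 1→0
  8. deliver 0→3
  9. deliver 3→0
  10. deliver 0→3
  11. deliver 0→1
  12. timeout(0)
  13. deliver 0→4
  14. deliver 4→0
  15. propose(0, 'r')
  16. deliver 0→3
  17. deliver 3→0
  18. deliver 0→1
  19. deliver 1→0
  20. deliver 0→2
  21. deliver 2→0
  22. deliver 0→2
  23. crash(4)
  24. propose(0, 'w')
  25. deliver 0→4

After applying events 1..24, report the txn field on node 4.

1

1. propose(0,'r'):  <0:coor t1 ->
2. deliver 0→2:  <2:part t1 ->
3. deliver 2→0:  nop
4. deliver 0→4:  <4:part t1 ->
5. deliver 4→0:  nop
6. deliver 0→1:  <1:part t1 ->
7. deliver 1→0:  nop
8. deliver 0→3:  <3:part t1 ->
9. deliver 3→0:  <0:coor t1 r>
10. deliver 0→3:  <3:part t1 r>
11. deliver 0→1:  <1:part t1 r>
12. timeout(0):  <0:coor t2 r>
13. deliver 0→4:  <4:part t1 r>
14. deliver 4→0:  nop
15. propose(0,'r'):  <0:coor t3 r>
16. deliver 0→3:  <3:part t2 r>
17. deliver 3→0:  nop
18. deliver 0→1:  <1:part t2 r>
19. deliver 1→0:  nop
20. deliver 0→2:  <2:part t1 r>
21. deliver 2→0:  nop
22. deliver 0→2:  <2:part t2 r>
23. crash(4):  <4:✗part t1 r>
24. propose(0,'w'):  <0:coor t4 r>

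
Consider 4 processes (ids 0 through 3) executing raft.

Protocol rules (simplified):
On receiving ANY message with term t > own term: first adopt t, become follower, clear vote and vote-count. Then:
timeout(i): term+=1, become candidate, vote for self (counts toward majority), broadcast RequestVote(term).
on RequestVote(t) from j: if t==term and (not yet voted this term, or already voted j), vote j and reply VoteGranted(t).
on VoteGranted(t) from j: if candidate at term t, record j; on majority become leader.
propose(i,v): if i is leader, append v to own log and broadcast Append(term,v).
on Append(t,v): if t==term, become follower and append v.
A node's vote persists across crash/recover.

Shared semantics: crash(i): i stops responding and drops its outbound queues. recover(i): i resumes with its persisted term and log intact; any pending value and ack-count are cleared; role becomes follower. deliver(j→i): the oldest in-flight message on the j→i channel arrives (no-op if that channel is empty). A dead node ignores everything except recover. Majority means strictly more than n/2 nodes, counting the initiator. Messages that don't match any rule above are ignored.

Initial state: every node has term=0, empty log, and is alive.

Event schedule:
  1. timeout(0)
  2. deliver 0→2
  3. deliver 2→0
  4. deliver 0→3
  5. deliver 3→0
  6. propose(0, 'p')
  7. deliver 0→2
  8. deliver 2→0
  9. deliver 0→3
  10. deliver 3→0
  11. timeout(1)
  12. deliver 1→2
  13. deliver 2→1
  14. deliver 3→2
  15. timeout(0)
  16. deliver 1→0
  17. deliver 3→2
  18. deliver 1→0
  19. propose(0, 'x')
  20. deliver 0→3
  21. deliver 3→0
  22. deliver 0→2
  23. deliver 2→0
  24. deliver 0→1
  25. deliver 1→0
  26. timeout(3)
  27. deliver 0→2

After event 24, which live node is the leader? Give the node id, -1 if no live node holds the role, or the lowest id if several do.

1. timeout(0):  <0:cand t1 ->
2. deliver 0→2:  <2:foll t1 ->
3. deliver 2→0:  nop
4. deliver 0→3:  <3:foll t1 ->
5. deliver 3→0:  <0:lead t1 ->
6. propose(0,'p'):  <0:lead t1 p>
7. deliver 0→2:  <2:foll t1 p>
8. deliver 2→0:  nop
9. deliver 0→3:  <3:foll t1 p>
10. deliver 3→0:  nop
11. timeout(1):  <1:cand t1 ->
12. deliver 1→2:  nop
13. deliver 2→1:  nop
14. deliver 3→2:  nop
15. timeout(0):  <0:cand t2 p>
16. deliver 1→0:  nop
17. deliver 3→2:  nop
18. deliver 1→0:  nop
19. propose(0,'x'):  nop
20. deliver 0→3:  <3:foll t2 p>
21. deliver 3→0:  nop
22. deliver 0→2:  <2:foll t2 p>
23. deliver 2→0:  <0:lead t2 p>
24. deliver 0→1:  nop

0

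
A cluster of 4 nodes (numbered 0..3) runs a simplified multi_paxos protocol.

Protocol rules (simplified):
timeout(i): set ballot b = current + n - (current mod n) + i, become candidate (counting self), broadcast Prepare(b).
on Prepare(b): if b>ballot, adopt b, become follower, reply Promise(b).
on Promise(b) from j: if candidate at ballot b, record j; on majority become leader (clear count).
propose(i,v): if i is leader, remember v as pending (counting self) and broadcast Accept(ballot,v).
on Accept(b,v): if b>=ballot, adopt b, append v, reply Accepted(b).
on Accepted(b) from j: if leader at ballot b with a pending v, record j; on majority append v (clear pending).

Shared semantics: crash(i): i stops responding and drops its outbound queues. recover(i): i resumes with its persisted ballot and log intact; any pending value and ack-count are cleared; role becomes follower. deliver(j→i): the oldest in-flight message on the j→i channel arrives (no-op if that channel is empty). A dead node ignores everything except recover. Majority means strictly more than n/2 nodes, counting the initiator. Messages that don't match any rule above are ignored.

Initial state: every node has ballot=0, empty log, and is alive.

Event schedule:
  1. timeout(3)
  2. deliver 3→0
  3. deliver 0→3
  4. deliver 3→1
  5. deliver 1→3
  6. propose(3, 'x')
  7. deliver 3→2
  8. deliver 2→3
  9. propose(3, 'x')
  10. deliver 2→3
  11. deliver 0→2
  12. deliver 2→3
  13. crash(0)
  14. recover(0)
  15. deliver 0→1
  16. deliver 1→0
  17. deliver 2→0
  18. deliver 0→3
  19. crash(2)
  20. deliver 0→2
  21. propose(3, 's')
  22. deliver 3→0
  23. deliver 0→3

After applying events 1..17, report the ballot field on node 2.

step 1 timeout(3): 3={cand,b=7,log=-}
step 2 deliver 3→0: 0={foll,b=7,log=-}
step 3 deliver 0→3: —
step 4 deliver 3→1: 1={foll,b=7,log=-}
step 5 deliver 1→3: 3={lead,b=7,log=-}
step 6 propose(3,'x'): —
step 7 deliver 3→2: 2={foll,b=7,log=-}
step 8 deliver 2→3: —
step 9 propose(3,'x'): —
step 10 deliver 2→3: —
step 11 deliver 0→2: —
step 12 deliver 2→3: —
step 13 crash(0): 0={✗foll,b=7,log=-}
step 14 recover(0): 0={foll,b=7,log=-}
step 15 deliver 0→1: —
step 16 deliver 1→0: —
step 17 deliver 2→0: —

7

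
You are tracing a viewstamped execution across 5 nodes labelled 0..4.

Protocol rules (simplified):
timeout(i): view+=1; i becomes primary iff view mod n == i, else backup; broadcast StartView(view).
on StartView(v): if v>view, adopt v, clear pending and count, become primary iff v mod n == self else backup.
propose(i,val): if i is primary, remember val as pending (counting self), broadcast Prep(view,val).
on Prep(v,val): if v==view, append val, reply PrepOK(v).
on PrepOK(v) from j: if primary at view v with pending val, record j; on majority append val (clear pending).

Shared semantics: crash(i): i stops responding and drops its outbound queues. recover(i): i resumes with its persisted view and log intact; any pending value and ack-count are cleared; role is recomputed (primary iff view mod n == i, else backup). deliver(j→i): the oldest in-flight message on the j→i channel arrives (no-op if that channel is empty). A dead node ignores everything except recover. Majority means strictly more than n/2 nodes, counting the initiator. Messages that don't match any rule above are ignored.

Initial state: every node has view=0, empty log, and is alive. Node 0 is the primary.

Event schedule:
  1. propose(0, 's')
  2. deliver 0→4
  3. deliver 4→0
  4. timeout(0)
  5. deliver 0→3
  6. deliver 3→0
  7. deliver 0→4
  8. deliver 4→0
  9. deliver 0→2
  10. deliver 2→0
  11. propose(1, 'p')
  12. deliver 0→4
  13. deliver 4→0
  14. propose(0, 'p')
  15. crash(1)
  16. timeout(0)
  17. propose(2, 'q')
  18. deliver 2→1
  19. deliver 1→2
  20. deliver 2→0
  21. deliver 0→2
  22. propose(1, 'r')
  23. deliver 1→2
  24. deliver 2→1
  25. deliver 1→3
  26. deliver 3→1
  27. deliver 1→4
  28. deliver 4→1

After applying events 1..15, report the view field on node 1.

[1] propose(0,'s') → ∅
[2] deliver 0→4 → N4(back v0 [s])
[3] deliver 4→0 → ∅
[4] timeout(0) → N0(back v1 [-])
[5] deliver 0→3 → N3(back v0 [s])
[6] deliver 3→0 → ∅
[7] deliver 0→4 → N4(back v1 [s])
[8] deliver 4→0 → ∅
[9] deliver 0→2 → N2(back v0 [s])
[10] deliver 2→0 → ∅
[11] propose(1,'p') → ∅
[12] deliver 0→4 → ∅
[13] deliver 4→0 → ∅
[14] propose(0,'p') → ∅
[15] crash(1) → N1(✗back v0 [-])

0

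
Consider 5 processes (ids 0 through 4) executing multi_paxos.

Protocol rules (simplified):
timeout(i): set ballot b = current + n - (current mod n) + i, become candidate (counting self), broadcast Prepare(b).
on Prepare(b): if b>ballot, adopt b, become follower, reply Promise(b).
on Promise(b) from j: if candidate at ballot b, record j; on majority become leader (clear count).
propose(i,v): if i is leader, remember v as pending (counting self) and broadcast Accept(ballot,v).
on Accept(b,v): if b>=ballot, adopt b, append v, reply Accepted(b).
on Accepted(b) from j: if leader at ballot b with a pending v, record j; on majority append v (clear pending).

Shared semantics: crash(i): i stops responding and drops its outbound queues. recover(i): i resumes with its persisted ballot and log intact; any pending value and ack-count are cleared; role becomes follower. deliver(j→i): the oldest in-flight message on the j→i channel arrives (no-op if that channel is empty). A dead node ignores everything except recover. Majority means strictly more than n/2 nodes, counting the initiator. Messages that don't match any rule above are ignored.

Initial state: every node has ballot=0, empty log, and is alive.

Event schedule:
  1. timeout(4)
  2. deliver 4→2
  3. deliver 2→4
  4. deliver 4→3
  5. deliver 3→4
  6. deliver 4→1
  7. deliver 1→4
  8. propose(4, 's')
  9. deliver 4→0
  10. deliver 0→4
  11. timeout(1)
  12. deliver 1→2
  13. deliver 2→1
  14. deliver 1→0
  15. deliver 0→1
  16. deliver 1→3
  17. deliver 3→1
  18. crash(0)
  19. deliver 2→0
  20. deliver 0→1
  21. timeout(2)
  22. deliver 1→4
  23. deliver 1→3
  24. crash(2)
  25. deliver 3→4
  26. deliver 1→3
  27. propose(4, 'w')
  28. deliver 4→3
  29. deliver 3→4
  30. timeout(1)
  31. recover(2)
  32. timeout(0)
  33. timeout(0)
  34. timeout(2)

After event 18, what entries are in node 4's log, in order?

1. timeout(4):  <4:cand b9 ->
2. deliver 4→2:  <2:foll b9 ->
3. deliver 2→4:  nop
4. deliver 4→3:  <3:foll b9 ->
5. deliver 3→4:  <4:lead b9 ->
6. deliver 4→1:  <1:foll b9 ->
7. deliver 1→4:  nop
8. propose(4,'s'):  nop
9. deliver 4→0:  <0:foll b9 ->
10. deliver 0→4:  nop
11. timeout(1):  <1:cand b11 ->
12. deliver 1→2:  <2:foll b11 ->
13. deliver 2→1:  nop
14. deliver 1→0:  <0:foll b11 ->
15. deliver 0→1:  <1:lead b11 ->
16. deliver 1→3:  <3:foll b11 ->
17. deliver 3→1:  nop
18. crash(0):  <0:✗foll b11 ->

empty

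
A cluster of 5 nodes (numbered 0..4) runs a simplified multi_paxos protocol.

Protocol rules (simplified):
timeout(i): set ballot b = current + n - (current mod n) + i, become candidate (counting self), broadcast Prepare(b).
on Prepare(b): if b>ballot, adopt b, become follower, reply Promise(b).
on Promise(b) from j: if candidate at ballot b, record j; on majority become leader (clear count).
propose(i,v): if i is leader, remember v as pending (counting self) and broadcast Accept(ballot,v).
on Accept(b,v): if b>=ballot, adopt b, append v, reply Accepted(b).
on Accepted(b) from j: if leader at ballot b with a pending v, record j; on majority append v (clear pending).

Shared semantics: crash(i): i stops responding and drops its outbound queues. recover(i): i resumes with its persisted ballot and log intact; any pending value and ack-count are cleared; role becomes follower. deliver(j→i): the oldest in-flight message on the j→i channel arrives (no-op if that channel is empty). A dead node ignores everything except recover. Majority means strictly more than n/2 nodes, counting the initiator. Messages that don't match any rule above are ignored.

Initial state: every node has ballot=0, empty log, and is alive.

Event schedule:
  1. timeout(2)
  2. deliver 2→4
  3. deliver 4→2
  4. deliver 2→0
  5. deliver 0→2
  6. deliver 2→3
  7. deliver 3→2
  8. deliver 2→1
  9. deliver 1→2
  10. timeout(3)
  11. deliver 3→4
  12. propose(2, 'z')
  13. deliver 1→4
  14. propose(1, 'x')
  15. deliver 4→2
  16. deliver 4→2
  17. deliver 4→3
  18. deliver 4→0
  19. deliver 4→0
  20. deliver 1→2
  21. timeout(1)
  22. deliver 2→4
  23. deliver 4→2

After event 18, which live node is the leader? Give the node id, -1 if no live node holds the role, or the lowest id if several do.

[1] timeout(2) → N2(cand b7 [-])
[2] deliver 2→4 → N4(foll b7 [-])
[3] deliver 4→2 → ∅
[4] deliver 2→0 → N0(foll b7 [-])
[5] deliver 0→2 → N2(lead b7 [-])
[6] deliver 2→3 → N3(foll b7 [-])
[7] deliver 3→2 → ∅
[8] deliver 2→1 → N1(foll b7 [-])
[9] deliver 1→2 → ∅
[10] timeout(3) → N3(cand b13 [-])
[11] deliver 3→4 → N4(foll b13 [-])
[12] propose(2,'z') → ∅
[13] deliver 1→4 → ∅
[14] propose(1,'x') → ∅
[15] deliver 4→2 → ∅
[16] deliver 4→2 → ∅
[17] deliver 4→3 → ∅
[18] deliver 4→0 → ∅

2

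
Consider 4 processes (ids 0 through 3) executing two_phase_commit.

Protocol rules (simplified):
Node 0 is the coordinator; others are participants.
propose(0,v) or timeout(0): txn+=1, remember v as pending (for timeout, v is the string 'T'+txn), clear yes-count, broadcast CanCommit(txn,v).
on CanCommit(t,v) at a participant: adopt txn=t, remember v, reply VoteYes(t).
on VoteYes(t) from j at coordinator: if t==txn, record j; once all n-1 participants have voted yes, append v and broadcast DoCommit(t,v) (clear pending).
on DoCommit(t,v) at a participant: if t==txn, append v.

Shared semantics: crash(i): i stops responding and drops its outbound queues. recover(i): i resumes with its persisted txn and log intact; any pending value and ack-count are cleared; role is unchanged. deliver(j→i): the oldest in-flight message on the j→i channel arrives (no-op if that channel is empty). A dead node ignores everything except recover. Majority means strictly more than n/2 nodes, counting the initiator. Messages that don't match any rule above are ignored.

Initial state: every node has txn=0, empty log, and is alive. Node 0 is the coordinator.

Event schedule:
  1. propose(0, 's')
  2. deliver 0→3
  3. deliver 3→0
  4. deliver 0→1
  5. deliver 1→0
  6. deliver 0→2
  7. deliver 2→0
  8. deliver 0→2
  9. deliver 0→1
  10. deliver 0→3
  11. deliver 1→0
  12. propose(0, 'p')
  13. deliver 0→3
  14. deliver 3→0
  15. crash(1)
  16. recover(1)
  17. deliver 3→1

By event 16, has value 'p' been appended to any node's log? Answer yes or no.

no

step 1 propose(0,'s'): 0={coor,t=1,log=-}
step 2 deliver 0→3: 3={part,t=1,log=-}
step 3 deliver 3→0: —
step 4 deliver 0→1: 1={part,t=1,log=-}
step 5 deliver 1→0: —
step 6 deliver 0→2: 2={part,t=1,log=-}
step 7 deliver 2→0: 0={coor,t=1,log=s}
step 8 deliver 0→2: 2={part,t=1,log=s}
step 9 deliver 0→1: 1={part,t=1,log=s}
step 10 deliver 0→3: 3={part,t=1,log=s}
step 11 deliver 1→0: —
step 12 propose(0,'p'): 0={coor,t=2,log=s}
step 13 deliver 0→3: 3={part,t=2,log=s}
step 14 deliver 3→0: —
step 15 crash(1): 1={✗part,t=1,log=s}
step 16 recover(1): 1={part,t=1,log=s}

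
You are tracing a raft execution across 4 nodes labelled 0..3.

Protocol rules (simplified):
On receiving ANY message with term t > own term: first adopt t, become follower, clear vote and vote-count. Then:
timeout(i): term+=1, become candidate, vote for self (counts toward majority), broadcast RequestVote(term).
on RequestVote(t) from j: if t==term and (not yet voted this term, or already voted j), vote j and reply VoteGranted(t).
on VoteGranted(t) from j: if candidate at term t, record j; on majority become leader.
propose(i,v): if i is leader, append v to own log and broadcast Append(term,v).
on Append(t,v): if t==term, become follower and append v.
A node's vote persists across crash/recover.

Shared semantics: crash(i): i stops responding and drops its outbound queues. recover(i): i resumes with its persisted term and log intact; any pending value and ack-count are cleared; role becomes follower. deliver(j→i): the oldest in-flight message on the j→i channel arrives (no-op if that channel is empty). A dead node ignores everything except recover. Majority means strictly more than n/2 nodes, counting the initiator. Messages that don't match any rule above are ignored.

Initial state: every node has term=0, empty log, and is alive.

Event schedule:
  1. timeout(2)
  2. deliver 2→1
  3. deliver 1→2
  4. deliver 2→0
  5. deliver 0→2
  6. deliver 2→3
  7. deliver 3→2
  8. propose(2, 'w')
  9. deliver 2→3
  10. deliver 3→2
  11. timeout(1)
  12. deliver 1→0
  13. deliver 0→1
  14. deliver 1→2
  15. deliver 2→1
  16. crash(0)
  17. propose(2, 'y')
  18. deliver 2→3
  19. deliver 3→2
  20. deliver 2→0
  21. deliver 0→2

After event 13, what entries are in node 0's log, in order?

step 1 timeout(2): 2={cand,t=1,log=-}
step 2 deliver 2→1: 1={foll,t=1,log=-}
step 3 deliver 1→2: —
step 4 deliver 2→0: 0={foll,t=1,log=-}
step 5 deliver 0→2: 2={lead,t=1,log=-}
step 6 deliver 2→3: 3={foll,t=1,log=-}
step 7 deliver 3→2: —
step 8 propose(2,'w'): 2={lead,t=1,log=w}
step 9 deliver 2→3: 3={foll,t=1,log=w}
step 10 deliver 3→2: —
step 11 timeout(1): 1={cand,t=2,log=-}
step 12 deliver 1→0: 0={foll,t=2,log=-}
step 13 deliver 0→1: —

empty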